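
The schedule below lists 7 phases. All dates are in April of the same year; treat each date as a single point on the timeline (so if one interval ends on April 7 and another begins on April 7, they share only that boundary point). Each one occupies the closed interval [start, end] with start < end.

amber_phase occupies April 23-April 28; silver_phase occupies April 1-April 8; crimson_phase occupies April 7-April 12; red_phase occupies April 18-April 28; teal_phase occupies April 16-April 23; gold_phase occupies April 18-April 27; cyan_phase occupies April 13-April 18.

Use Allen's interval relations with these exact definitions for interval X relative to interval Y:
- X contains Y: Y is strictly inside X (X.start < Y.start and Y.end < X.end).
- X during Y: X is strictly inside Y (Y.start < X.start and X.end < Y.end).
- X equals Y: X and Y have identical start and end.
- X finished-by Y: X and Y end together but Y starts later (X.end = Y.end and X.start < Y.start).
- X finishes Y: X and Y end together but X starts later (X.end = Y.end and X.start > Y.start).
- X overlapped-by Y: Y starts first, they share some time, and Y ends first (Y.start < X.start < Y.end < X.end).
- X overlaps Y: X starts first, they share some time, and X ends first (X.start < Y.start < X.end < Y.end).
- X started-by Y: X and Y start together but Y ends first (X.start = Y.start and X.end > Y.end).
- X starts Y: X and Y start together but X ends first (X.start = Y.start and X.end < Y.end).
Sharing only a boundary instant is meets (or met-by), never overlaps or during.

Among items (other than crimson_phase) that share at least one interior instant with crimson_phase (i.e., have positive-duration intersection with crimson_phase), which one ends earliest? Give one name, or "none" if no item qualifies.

silver_phase

Target crimson_phase = [April 7, April 12].
amber_phase [April 23, April 28] → after → excluded.
cyan_phase [April 13, April 18] → after → excluded.
gold_phase [April 18, April 27] → after → excluded.
red_phase [April 18, April 28] → after → excluded.
silver_phase [April 1, April 8] → overlaps → candidate.
teal_phase [April 16, April 23] → after → excluded.
Among candidates, earliest end is April 8 → silver_phase.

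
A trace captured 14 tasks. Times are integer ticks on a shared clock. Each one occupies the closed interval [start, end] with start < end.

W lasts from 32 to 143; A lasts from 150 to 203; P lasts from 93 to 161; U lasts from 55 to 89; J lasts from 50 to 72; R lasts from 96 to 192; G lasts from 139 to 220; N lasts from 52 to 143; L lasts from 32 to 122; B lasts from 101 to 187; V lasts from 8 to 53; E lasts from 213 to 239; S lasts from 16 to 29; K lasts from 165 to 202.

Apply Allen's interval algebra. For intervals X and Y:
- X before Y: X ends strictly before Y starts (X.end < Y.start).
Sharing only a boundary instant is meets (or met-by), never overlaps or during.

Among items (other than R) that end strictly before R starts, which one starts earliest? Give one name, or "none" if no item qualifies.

Target R = [96, 192].
A [150, 203] → overlapped-by → excluded.
B [101, 187] → during → excluded.
E [213, 239] → after → excluded.
G [139, 220] → overlapped-by → excluded.
J [50, 72] → before → candidate.
K [165, 202] → overlapped-by → excluded.
L [32, 122] → overlaps → excluded.
N [52, 143] → overlaps → excluded.
P [93, 161] → overlaps → excluded.
S [16, 29] → before → candidate.
U [55, 89] → before → candidate.
V [8, 53] → before → candidate.
W [32, 143] → overlaps → excluded.
Among candidates, earliest start is 8 → V.

V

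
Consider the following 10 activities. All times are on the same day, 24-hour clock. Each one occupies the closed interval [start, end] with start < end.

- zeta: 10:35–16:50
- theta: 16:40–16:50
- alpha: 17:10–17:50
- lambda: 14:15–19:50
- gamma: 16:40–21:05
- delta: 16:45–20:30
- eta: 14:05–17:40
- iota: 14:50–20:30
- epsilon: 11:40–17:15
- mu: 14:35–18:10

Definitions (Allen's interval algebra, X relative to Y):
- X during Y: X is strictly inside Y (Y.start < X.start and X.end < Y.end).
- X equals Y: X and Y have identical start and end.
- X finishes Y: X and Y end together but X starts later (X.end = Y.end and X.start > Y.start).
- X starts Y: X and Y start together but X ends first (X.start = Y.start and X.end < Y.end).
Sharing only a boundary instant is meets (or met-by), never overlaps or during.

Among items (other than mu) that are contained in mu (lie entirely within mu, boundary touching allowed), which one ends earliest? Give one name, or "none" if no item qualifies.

theta

Target mu = [14:35, 18:10].
alpha [17:10, 17:50] → during → candidate.
delta [16:45, 20:30] → overlapped-by → excluded.
epsilon [11:40, 17:15] → overlaps → excluded.
eta [14:05, 17:40] → overlaps → excluded.
gamma [16:40, 21:05] → overlapped-by → excluded.
iota [14:50, 20:30] → overlapped-by → excluded.
lambda [14:15, 19:50] → contains → excluded.
theta [16:40, 16:50] → during → candidate.
zeta [10:35, 16:50] → overlaps → excluded.
Among candidates, earliest end is 16:50 → theta.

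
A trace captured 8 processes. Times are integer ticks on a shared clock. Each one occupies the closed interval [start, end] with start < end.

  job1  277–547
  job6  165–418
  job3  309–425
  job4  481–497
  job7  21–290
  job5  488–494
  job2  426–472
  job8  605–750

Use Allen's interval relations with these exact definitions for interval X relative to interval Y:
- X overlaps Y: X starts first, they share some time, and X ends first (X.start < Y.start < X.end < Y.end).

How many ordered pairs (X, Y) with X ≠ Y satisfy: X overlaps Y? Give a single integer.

Checking all 56 ordered pairs for relation 'overlaps'; matching pairs in alphabetical order:
(job6, job1): job6 overlaps job1 ✓
(job6, job3): job6 overlaps job3 ✓
(job7, job1): job7 overlaps job1 ✓
(job7, job6): job7 overlaps job6 ✓
Count: 4.

4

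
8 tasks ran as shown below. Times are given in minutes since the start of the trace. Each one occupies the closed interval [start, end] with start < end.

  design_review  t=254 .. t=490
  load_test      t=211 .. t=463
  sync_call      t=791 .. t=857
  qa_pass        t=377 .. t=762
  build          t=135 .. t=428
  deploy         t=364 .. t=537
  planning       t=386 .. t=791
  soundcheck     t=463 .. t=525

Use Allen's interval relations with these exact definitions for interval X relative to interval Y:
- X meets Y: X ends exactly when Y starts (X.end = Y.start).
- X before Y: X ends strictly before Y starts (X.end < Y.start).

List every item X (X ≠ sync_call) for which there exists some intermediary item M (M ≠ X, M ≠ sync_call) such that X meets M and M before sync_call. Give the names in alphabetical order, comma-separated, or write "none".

load_test

Target sync_call = [t=791, t=857].
Intermediaries M with M before sync_call: build, deploy, design_review, load_test, qa_pass, soundcheck.
Via build — items with X meets build: none.
Via deploy — items with X meets deploy: none.
Via design_review — items with X meets design_review: none.
Via load_test — items with X meets load_test: none.
Via qa_pass — items with X meets qa_pass: none.
Via soundcheck — items with X meets soundcheck: load_test.
Union: load_test.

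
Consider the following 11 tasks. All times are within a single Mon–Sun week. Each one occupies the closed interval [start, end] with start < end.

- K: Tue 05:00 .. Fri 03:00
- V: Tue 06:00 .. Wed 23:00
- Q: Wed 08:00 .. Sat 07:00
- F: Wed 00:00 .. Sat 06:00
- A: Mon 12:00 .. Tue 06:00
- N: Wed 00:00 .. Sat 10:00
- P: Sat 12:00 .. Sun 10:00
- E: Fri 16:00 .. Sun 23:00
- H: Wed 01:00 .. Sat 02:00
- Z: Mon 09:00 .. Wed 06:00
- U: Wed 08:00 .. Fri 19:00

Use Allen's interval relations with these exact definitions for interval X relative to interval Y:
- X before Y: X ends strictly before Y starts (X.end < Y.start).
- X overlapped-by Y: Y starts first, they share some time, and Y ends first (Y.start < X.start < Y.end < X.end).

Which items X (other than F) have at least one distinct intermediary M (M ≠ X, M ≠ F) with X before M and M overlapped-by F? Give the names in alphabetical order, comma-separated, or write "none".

Target F = [Wed 00:00, Sat 06:00].
Intermediaries M with M overlapped-by F: E, Q.
Via E — items with X before E: A, K, V, Z.
Via Q — items with X before Q: A, Z.
Union: A, K, V, Z.

A, K, V, Z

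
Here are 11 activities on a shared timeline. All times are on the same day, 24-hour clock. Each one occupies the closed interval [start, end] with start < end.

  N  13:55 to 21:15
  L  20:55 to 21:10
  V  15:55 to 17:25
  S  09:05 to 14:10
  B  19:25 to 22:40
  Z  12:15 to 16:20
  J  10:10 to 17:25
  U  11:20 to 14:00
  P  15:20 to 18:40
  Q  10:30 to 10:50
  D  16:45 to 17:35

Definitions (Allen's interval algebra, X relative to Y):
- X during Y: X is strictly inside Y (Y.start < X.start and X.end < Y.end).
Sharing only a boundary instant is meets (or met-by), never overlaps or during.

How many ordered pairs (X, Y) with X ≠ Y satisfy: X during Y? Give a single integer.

Checking all 110 ordered pairs for relation 'during'; matching pairs in alphabetical order:
(D, N): D during N ✓
(D, P): D during P ✓
(L, B): L during B ✓
(L, N): L during N ✓
(P, N): P during N ✓
(Q, J): Q during J ✓
(Q, S): Q during S ✓
(U, J): U during J ✓
(U, S): U during S ✓
(V, N): V during N ✓
(V, P): V during P ✓
(Z, J): Z during J ✓
Count: 12.

12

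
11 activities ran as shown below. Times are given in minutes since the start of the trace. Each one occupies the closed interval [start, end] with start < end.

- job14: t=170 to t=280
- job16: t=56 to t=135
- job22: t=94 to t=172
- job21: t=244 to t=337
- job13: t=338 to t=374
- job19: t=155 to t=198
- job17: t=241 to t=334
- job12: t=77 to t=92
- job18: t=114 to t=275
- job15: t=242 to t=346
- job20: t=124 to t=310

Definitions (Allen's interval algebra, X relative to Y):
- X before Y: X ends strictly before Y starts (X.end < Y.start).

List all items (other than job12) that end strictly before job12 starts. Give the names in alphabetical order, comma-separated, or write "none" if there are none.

Target job12 = [t=77, t=92].
job13 [t=338, t=374] → after → no.
job14 [t=170, t=280] → after → no.
job15 [t=242, t=346] → after → no.
job16 [t=56, t=135] → contains → no.
job17 [t=241, t=334] → after → no.
job18 [t=114, t=275] → after → no.
job19 [t=155, t=198] → after → no.
job20 [t=124, t=310] → after → no.
job21 [t=244, t=337] → after → no.
job22 [t=94, t=172] → after → no.
Result: none.

none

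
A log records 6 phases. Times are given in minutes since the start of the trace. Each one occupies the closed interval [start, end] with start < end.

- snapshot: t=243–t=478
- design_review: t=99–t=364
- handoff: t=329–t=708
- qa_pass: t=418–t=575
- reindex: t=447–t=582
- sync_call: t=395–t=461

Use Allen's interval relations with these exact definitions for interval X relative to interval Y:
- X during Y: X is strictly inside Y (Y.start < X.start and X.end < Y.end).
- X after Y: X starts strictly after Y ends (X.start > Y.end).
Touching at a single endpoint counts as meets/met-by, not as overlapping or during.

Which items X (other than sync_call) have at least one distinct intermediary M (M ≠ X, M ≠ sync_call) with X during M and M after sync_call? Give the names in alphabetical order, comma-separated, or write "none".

Target sync_call = [t=395, t=461].
Intermediaries M with M after sync_call: none.
Union: none.

none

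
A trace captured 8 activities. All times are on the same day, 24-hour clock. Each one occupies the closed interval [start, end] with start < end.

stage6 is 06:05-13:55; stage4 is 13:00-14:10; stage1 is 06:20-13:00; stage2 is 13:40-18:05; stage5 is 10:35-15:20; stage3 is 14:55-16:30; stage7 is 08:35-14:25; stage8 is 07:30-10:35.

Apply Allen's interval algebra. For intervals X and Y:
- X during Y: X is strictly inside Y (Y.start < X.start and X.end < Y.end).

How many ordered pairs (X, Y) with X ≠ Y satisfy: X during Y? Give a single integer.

6

Checking all 56 ordered pairs for relation 'during'; matching pairs in alphabetical order:
(stage1, stage6): stage1 during stage6 ✓
(stage3, stage2): stage3 during stage2 ✓
(stage4, stage5): stage4 during stage5 ✓
(stage4, stage7): stage4 during stage7 ✓
(stage8, stage1): stage8 during stage1 ✓
(stage8, stage6): stage8 during stage6 ✓
Count: 6.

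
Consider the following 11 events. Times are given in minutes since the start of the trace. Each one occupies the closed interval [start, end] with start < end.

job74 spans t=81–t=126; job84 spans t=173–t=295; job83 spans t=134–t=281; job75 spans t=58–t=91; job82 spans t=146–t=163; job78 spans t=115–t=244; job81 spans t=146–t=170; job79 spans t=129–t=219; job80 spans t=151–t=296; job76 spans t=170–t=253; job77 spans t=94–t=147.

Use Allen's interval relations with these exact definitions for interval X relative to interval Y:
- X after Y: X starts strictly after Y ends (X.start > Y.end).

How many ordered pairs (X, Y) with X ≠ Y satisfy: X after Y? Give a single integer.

22

Checking all 110 ordered pairs for relation 'after'; matching pairs in alphabetical order:
(job76, job74): job76 after job74 ✓
(job76, job75): job76 after job75 ✓
(job76, job77): job76 after job77 ✓
(job76, job82): job76 after job82 ✓
(job77, job75): job77 after job75 ✓
(job78, job75): job78 after job75 ✓
(job79, job74): job79 after job74 ✓
(job79, job75): job79 after job75 ✓
(job80, job74): job80 after job74 ✓
(job80, job75): job80 after job75 ✓
(job80, job77): job80 after job77 ✓
(job81, job74): job81 after job74 ✓
(job81, job75): job81 after job75 ✓
(job82, job74): job82 after job74 ✓
(job82, job75): job82 after job75 ✓
(job83, job74): job83 after job74 ✓
(job83, job75): job83 after job75 ✓
(job84, job74): job84 after job74 ✓
(job84, job75): job84 after job75 ✓
(job84, job77): job84 after job77 ✓
(job84, job81): job84 after job81 ✓
(job84, job82): job84 after job82 ✓
Count: 22.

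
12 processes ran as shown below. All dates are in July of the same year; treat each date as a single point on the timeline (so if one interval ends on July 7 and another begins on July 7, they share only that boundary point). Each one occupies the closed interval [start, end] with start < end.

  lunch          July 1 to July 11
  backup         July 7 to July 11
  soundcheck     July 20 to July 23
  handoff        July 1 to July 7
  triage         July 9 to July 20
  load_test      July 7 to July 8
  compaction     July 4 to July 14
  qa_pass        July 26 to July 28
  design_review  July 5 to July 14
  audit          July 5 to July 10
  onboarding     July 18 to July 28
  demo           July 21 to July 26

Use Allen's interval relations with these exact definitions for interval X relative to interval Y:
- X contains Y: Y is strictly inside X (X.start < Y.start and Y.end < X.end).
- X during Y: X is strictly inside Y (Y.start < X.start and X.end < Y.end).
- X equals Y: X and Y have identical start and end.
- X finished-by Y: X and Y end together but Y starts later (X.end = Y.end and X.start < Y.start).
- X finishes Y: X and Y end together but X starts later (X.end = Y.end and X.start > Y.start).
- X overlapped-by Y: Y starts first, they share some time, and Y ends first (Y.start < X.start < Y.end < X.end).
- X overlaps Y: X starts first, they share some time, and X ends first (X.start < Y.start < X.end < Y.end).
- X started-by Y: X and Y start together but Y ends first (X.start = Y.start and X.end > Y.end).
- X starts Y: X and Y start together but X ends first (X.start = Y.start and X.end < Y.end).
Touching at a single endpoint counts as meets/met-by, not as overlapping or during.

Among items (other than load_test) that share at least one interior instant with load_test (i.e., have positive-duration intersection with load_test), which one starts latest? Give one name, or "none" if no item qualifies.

Target load_test = [July 7, July 8].
audit [July 5, July 10] → contains → candidate.
backup [July 7, July 11] → started-by → candidate.
compaction [July 4, July 14] → contains → candidate.
demo [July 21, July 26] → after → excluded.
design_review [July 5, July 14] → contains → candidate.
handoff [July 1, July 7] → meets → excluded.
lunch [July 1, July 11] → contains → candidate.
onboarding [July 18, July 28] → after → excluded.
qa_pass [July 26, July 28] → after → excluded.
soundcheck [July 20, July 23] → after → excluded.
triage [July 9, July 20] → after → excluded.
Among candidates, latest start is July 7 → backup.

backup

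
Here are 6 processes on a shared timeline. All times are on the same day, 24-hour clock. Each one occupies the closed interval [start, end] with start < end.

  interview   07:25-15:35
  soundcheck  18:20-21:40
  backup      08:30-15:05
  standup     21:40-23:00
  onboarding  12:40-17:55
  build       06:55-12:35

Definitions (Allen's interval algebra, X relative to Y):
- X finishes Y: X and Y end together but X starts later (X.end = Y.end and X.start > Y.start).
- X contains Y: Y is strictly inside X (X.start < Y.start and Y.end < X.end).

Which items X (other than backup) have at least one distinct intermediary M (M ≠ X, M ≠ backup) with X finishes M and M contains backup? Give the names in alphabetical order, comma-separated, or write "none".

none

Target backup = [08:30, 15:05].
Intermediaries M with M contains backup: interview.
Via interview — items with X finishes interview: none.
Union: none.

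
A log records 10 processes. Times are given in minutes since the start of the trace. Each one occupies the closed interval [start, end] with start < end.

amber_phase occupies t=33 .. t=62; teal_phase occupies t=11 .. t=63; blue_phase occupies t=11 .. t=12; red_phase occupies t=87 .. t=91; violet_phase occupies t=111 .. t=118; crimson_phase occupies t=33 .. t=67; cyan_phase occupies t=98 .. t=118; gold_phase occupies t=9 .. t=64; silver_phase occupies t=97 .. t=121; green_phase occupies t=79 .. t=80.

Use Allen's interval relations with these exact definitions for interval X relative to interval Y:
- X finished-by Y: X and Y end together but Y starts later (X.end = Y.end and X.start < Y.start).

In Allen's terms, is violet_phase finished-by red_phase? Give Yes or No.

violet_phase = [t=111, t=118], red_phase = [t=87, t=91].
Actual relation of violet_phase to red_phase: after.
Asked whether 'finished-by' holds → No.

No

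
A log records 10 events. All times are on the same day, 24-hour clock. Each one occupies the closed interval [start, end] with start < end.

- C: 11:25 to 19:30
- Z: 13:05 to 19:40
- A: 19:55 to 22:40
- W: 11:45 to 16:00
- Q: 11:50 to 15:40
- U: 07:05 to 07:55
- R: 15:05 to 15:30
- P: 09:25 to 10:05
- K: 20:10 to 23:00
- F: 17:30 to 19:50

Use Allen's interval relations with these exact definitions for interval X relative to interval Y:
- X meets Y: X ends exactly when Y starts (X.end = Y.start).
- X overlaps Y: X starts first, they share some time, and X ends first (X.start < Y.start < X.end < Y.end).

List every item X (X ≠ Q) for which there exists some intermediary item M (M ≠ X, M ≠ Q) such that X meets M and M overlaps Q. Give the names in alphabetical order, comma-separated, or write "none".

Target Q = [11:50, 15:40].
Intermediaries M with M overlaps Q: none.
Union: none.

none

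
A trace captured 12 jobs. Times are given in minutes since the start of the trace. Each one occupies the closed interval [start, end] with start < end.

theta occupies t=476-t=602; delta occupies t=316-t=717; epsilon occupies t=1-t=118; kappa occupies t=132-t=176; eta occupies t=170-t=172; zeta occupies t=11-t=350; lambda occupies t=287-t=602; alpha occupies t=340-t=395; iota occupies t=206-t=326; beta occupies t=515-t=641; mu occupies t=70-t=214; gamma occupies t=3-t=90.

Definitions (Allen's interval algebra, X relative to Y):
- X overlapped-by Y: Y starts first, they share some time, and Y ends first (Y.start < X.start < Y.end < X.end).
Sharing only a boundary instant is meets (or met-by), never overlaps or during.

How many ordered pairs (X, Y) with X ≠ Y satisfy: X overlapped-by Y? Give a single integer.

13

Checking all 132 ordered pairs for relation 'overlapped-by'; matching pairs in alphabetical order:
(alpha, zeta): alpha overlapped-by zeta ✓
(beta, lambda): beta overlapped-by lambda ✓
(beta, theta): beta overlapped-by theta ✓
(delta, iota): delta overlapped-by iota ✓
(delta, lambda): delta overlapped-by lambda ✓
(delta, zeta): delta overlapped-by zeta ✓
(iota, mu): iota overlapped-by mu ✓
(lambda, iota): lambda overlapped-by iota ✓
(lambda, zeta): lambda overlapped-by zeta ✓
(mu, epsilon): mu overlapped-by epsilon ✓
(mu, gamma): mu overlapped-by gamma ✓
(zeta, epsilon): zeta overlapped-by epsilon ✓
(zeta, gamma): zeta overlapped-by gamma ✓
Count: 13.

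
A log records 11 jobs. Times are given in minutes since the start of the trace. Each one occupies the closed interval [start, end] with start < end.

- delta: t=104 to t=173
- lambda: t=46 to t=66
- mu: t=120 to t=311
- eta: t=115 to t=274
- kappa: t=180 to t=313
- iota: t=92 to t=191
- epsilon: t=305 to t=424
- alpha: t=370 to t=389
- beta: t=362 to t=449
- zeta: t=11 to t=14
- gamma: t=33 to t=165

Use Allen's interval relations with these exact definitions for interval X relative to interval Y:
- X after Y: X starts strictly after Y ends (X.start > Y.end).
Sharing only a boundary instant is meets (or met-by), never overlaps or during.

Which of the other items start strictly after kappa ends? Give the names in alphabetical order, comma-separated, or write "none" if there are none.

alpha, beta

Target kappa = [t=180, t=313].
alpha [t=370, t=389] → after → yes.
beta [t=362, t=449] → after → yes.
delta [t=104, t=173] → before → no.
epsilon [t=305, t=424] → overlapped-by → no.
eta [t=115, t=274] → overlaps → no.
gamma [t=33, t=165] → before → no.
iota [t=92, t=191] → overlaps → no.
lambda [t=46, t=66] → before → no.
mu [t=120, t=311] → overlaps → no.
zeta [t=11, t=14] → before → no.
Result: alpha, beta.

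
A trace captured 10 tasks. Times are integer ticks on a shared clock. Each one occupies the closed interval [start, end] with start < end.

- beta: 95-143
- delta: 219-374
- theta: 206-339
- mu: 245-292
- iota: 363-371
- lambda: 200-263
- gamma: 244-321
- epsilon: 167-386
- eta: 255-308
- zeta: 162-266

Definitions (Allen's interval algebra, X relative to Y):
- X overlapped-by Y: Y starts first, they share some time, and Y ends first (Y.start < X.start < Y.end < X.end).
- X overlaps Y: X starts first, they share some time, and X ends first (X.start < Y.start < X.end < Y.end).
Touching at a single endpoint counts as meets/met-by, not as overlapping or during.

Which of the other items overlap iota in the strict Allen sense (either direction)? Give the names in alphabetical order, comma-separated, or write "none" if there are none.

Target iota = [363, 371].
beta [95, 143] → before → no.
delta [219, 374] → contains → no.
epsilon [167, 386] → contains → no.
eta [255, 308] → before → no.
gamma [244, 321] → before → no.
lambda [200, 263] → before → no.
mu [245, 292] → before → no.
theta [206, 339] → before → no.
zeta [162, 266] → before → no.
Result: none.

none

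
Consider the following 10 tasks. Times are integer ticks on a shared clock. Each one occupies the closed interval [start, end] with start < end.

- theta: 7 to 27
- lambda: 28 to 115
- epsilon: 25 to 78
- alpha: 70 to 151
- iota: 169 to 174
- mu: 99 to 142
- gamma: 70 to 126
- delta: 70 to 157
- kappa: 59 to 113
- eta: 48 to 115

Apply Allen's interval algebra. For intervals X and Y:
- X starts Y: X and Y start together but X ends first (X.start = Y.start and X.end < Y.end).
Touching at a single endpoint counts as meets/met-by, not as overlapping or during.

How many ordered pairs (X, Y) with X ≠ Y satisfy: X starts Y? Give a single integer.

3

Checking all 90 ordered pairs for relation 'starts'; matching pairs in alphabetical order:
(alpha, delta): alpha starts delta ✓
(gamma, alpha): gamma starts alpha ✓
(gamma, delta): gamma starts delta ✓
Count: 3.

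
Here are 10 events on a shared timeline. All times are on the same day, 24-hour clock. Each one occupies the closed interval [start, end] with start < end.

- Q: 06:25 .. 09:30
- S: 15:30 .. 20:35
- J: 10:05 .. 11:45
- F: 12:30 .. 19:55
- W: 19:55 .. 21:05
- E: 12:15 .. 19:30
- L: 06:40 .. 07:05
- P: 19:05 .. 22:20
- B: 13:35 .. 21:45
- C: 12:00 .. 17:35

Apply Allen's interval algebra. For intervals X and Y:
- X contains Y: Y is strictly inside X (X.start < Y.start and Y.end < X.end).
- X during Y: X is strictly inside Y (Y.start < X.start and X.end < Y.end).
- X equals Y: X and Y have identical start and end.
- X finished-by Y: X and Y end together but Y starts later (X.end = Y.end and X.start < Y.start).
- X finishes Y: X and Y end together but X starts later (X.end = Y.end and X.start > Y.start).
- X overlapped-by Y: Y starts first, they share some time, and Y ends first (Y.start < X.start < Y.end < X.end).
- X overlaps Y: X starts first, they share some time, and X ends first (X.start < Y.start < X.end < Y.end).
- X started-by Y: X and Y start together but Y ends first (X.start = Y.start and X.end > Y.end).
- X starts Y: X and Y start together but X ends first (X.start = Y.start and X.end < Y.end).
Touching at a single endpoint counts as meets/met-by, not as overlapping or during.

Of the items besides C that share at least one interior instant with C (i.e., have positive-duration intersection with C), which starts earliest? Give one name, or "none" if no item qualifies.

Target C = [12:00, 17:35].
B [13:35, 21:45] → overlapped-by → candidate.
E [12:15, 19:30] → overlapped-by → candidate.
F [12:30, 19:55] → overlapped-by → candidate.
J [10:05, 11:45] → before → excluded.
L [06:40, 07:05] → before → excluded.
P [19:05, 22:20] → after → excluded.
Q [06:25, 09:30] → before → excluded.
S [15:30, 20:35] → overlapped-by → candidate.
W [19:55, 21:05] → after → excluded.
Among candidates, earliest start is 12:15 → E.

E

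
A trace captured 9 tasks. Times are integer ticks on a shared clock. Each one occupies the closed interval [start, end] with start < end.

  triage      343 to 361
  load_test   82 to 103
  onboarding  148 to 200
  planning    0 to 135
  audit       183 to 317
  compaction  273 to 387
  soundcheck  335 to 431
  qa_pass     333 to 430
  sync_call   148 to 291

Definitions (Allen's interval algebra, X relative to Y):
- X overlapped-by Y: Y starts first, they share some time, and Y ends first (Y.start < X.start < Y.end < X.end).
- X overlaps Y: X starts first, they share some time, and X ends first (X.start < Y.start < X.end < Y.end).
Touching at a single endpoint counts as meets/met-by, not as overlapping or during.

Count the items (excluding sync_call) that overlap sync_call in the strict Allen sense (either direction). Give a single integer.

2

Target sync_call = [148, 291].
audit [183, 317] → overlapped-by → counts.
compaction [273, 387] → overlapped-by → counts.
load_test [82, 103] → before → no.
onboarding [148, 200] → starts → no.
planning [0, 135] → before → no.
qa_pass [333, 430] → after → no.
soundcheck [335, 431] → after → no.
triage [343, 361] → after → no.
Total: 2.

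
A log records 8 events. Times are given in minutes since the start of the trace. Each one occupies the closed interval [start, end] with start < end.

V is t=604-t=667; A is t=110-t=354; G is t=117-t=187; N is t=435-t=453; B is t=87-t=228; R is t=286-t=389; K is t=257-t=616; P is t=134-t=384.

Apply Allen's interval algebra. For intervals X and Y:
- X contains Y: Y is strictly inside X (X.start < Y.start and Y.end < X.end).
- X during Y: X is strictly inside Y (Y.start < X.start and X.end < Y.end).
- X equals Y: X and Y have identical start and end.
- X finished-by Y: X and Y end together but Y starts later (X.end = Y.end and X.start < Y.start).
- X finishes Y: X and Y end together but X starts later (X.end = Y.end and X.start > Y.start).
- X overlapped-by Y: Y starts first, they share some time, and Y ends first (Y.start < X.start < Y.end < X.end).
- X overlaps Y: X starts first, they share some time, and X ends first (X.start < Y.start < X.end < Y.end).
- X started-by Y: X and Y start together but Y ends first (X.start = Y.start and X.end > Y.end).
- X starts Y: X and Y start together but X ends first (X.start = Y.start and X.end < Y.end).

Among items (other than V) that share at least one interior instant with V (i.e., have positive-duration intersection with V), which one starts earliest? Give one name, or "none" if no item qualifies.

Target V = [t=604, t=667].
A [t=110, t=354] → before → excluded.
B [t=87, t=228] → before → excluded.
G [t=117, t=187] → before → excluded.
K [t=257, t=616] → overlaps → candidate.
N [t=435, t=453] → before → excluded.
P [t=134, t=384] → before → excluded.
R [t=286, t=389] → before → excluded.
Among candidates, earliest start is t=257 → K.

K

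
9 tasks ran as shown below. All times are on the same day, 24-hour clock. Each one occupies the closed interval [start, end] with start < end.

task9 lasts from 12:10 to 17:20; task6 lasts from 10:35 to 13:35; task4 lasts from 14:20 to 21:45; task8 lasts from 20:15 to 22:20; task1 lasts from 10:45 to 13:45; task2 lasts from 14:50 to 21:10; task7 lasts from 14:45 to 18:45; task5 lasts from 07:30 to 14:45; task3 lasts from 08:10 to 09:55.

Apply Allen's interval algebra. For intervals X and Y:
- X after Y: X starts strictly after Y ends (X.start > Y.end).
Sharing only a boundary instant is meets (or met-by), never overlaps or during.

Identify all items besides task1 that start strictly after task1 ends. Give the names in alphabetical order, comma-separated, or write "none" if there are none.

Target task1 = [10:45, 13:45].
task2 [14:50, 21:10] → after → yes.
task3 [08:10, 09:55] → before → no.
task4 [14:20, 21:45] → after → yes.
task5 [07:30, 14:45] → contains → no.
task6 [10:35, 13:35] → overlaps → no.
task7 [14:45, 18:45] → after → yes.
task8 [20:15, 22:20] → after → yes.
task9 [12:10, 17:20] → overlapped-by → no.
Result: task2, task4, task7, task8.

task2, task4, task7, task8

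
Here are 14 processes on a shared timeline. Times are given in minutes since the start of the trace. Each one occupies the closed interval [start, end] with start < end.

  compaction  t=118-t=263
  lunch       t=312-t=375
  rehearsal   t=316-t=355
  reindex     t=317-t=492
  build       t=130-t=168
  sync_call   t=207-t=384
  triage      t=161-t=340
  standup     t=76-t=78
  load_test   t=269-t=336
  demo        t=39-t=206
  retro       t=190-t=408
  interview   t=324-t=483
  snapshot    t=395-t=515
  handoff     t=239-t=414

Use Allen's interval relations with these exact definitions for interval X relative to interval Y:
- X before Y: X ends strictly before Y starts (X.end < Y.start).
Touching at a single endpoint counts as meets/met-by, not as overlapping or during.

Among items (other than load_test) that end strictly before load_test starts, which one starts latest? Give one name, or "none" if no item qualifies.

build

Target load_test = [t=269, t=336].
build [t=130, t=168] → before → candidate.
compaction [t=118, t=263] → before → candidate.
demo [t=39, t=206] → before → candidate.
handoff [t=239, t=414] → contains → excluded.
interview [t=324, t=483] → overlapped-by → excluded.
lunch [t=312, t=375] → overlapped-by → excluded.
rehearsal [t=316, t=355] → overlapped-by → excluded.
reindex [t=317, t=492] → overlapped-by → excluded.
retro [t=190, t=408] → contains → excluded.
snapshot [t=395, t=515] → after → excluded.
standup [t=76, t=78] → before → candidate.
sync_call [t=207, t=384] → contains → excluded.
triage [t=161, t=340] → contains → excluded.
Among candidates, latest start is t=130 → build.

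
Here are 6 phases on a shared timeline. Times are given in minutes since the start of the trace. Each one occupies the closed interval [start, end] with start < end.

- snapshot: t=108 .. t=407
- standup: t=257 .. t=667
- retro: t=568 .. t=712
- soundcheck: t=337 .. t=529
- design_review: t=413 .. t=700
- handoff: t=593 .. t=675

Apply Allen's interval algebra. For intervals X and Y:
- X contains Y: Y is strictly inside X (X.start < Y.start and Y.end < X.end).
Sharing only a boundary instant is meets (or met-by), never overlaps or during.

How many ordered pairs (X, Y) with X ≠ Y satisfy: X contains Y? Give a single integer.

Checking all 30 ordered pairs for relation 'contains'; matching pairs in alphabetical order:
(design_review, handoff): design_review contains handoff ✓
(retro, handoff): retro contains handoff ✓
(standup, soundcheck): standup contains soundcheck ✓
Count: 3.

3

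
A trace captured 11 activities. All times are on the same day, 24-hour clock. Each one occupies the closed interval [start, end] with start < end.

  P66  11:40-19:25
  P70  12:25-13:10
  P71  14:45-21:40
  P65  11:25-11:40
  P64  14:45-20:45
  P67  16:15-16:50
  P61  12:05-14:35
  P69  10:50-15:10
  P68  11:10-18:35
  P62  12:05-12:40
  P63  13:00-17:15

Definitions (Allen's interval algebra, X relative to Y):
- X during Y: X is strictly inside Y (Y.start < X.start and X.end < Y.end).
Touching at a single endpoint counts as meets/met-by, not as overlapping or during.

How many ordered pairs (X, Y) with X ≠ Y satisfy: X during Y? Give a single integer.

19

Checking all 110 ordered pairs for relation 'during'; matching pairs in alphabetical order:
(P61, P66): P61 during P66 ✓
(P61, P68): P61 during P68 ✓
(P61, P69): P61 during P69 ✓
(P62, P66): P62 during P66 ✓
(P62, P68): P62 during P68 ✓
(P62, P69): P62 during P69 ✓
(P63, P66): P63 during P66 ✓
(P63, P68): P63 during P68 ✓
(P65, P68): P65 during P68 ✓
(P65, P69): P65 during P69 ✓
(P67, P63): P67 during P63 ✓
(P67, P64): P67 during P64 ✓
(P67, P66): P67 during P66 ✓
(P67, P68): P67 during P68 ✓
(P67, P71): P67 during P71 ✓
(P70, P61): P70 during P61 ✓
(P70, P66): P70 during P66 ✓
(P70, P68): P70 during P68 ✓
(P70, P69): P70 during P69 ✓
Count: 19.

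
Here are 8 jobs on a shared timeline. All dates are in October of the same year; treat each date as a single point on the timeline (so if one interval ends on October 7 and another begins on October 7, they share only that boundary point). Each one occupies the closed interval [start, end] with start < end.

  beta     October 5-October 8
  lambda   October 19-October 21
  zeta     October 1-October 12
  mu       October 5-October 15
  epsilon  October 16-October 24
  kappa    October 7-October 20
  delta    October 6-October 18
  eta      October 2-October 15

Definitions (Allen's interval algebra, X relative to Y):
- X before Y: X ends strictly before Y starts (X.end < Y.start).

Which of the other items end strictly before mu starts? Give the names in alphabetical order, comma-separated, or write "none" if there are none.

none

Target mu = [October 5, October 15].
beta [October 5, October 8] → starts → no.
delta [October 6, October 18] → overlapped-by → no.
epsilon [October 16, October 24] → after → no.
eta [October 2, October 15] → finished-by → no.
kappa [October 7, October 20] → overlapped-by → no.
lambda [October 19, October 21] → after → no.
zeta [October 1, October 12] → overlaps → no.
Result: none.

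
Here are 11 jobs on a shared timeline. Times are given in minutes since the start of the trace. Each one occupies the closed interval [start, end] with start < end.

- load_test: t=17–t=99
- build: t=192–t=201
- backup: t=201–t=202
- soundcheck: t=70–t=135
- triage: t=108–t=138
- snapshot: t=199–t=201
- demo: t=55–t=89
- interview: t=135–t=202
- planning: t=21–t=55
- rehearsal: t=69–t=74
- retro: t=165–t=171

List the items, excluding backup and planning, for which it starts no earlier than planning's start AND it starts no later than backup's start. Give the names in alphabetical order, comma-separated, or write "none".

Conditions: its start is no earlier than planning's start (X.start >= t=21) AND its start is no later than backup's start (X.start <= t=201).
build: start t=192 >= t=21? ✓; start t=192 <= t=201? ✓ → yes.
demo: start t=55 >= t=21? ✓; start t=55 <= t=201? ✓ → yes.
interview: start t=135 >= t=21? ✓; start t=135 <= t=201? ✓ → yes.
load_test: start t=17 >= t=21? ✗; start t=17 <= t=201? ✓ → no.
rehearsal: start t=69 >= t=21? ✓; start t=69 <= t=201? ✓ → yes.
retro: start t=165 >= t=21? ✓; start t=165 <= t=201? ✓ → yes.
snapshot: start t=199 >= t=21? ✓; start t=199 <= t=201? ✓ → yes.
soundcheck: start t=70 >= t=21? ✓; start t=70 <= t=201? ✓ → yes.
triage: start t=108 >= t=21? ✓; start t=108 <= t=201? ✓ → yes.
Result: build, demo, interview, rehearsal, retro, snapshot, soundcheck, triage.

build, demo, interview, rehearsal, retro, snapshot, soundcheck, triage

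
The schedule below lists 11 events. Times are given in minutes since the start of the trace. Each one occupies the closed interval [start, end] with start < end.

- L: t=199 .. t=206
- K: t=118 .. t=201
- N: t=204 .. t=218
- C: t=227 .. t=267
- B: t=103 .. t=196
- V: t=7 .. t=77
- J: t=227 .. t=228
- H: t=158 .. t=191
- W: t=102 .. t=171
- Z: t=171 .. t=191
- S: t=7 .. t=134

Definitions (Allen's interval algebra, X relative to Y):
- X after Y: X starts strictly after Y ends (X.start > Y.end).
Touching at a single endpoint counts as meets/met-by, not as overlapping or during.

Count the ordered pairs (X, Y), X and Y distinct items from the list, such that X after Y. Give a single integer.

Checking all 110 ordered pairs for relation 'after'; matching pairs in alphabetical order:
(B, V): B after V ✓
(C, B): C after B ✓
(C, H): C after H ✓
(C, K): C after K ✓
(C, L): C after L ✓
(C, N): C after N ✓
(C, S): C after S ✓
(C, V): C after V ✓
(C, W): C after W ✓
(C, Z): C after Z ✓
(H, S): H after S ✓
(H, V): H after V ✓
(J, B): J after B ✓
(J, H): J after H ✓
(J, K): J after K ✓
(J, L): J after L ✓
(J, N): J after N ✓
(J, S): J after S ✓
(J, V): J after V ✓
(J, W): J after W ✓
(J, Z): J after Z ✓
(K, V): K after V ✓
(L, B): L after B ✓
(L, H): L after H ✓
... plus 14 further pairs not listed.
Count: 38.

38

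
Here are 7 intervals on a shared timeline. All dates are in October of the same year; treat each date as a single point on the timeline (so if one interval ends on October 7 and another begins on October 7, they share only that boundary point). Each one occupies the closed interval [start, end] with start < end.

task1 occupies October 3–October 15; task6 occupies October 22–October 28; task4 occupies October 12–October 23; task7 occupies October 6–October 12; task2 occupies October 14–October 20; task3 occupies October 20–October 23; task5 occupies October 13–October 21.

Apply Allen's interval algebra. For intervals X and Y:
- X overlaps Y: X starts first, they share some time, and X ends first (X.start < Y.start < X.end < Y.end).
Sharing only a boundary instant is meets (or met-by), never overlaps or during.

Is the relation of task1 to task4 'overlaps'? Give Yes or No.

Yes

task1 = [October 3, October 15], task4 = [October 12, October 23].
Actual relation of task1 to task4: overlaps.
Asked whether 'overlaps' holds → Yes.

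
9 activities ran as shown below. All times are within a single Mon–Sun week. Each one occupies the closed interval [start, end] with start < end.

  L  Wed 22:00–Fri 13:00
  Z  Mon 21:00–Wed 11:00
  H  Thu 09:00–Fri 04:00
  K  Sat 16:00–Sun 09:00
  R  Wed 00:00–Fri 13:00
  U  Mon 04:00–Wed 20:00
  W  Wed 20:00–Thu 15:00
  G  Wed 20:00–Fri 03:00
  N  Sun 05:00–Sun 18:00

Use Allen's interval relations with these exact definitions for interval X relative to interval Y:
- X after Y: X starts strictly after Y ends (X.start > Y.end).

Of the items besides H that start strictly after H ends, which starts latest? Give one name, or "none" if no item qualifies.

N

Target H = [Thu 09:00, Fri 04:00].
G [Wed 20:00, Fri 03:00] → overlaps → excluded.
K [Sat 16:00, Sun 09:00] → after → candidate.
L [Wed 22:00, Fri 13:00] → contains → excluded.
N [Sun 05:00, Sun 18:00] → after → candidate.
R [Wed 00:00, Fri 13:00] → contains → excluded.
U [Mon 04:00, Wed 20:00] → before → excluded.
W [Wed 20:00, Thu 15:00] → overlaps → excluded.
Z [Mon 21:00, Wed 11:00] → before → excluded.
Among candidates, latest start is Sun 05:00 → N.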